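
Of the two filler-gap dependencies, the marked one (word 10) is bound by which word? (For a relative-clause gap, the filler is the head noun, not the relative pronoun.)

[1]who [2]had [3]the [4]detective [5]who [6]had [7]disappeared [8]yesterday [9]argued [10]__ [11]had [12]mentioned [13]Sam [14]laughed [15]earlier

The marked gap is the subject of "mentioned".
Its filler is the fronted wh-phrase "who", at word 1.
(The other dependency links word 4 to a gap after word 5.)

1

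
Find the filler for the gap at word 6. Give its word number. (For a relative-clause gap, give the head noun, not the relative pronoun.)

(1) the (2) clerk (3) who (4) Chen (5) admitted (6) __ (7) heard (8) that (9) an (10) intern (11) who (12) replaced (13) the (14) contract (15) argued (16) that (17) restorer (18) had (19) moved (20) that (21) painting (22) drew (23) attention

The gap at 6 is the subject of "heard", inside a relative clause.
The relative pronoun is "who" (word 3); it is bound by the head noun immediately before it.
Its filler is the head noun "clerk", at word 2.

2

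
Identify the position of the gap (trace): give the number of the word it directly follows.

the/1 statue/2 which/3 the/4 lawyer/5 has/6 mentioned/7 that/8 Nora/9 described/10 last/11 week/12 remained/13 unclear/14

The displaced element is "the statue" (word 2).
It is linked across 1 clause boundary (that).
It functions as the direct object of "described", so the gap sits immediately after word 10 ("described").
Base order: The lawyer has mentioned that Nora described the statue last week.

10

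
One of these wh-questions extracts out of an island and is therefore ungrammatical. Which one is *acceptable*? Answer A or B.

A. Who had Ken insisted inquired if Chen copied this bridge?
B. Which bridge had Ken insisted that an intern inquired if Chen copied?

A

In B, the wh-phrase is extracted from inside a wh-island (introduced by "if"), which blocks movement.
In A, the extraction path crosses only that-complement boundaries, which are transparent.
So A is grammatical.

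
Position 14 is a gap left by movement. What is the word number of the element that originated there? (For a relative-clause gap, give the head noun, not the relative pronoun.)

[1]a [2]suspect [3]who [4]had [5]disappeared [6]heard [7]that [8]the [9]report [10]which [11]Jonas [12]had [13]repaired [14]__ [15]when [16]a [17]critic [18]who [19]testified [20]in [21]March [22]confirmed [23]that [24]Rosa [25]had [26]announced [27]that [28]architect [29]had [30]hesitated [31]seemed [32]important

9

The gap at 14 is the object of "repaired", inside a relative clause.
The relative pronoun is "which" (word 10); it is bound by the head noun immediately before it.
Its filler is the head noun "report", at word 9.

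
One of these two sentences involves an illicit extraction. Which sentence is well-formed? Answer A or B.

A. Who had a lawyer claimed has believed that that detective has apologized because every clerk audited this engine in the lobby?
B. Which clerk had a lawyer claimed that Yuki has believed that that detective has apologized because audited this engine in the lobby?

A

In B, the wh-phrase is extracted from inside an adjunct island (introduced by "because"), which blocks movement.
In A, the extraction path crosses only that-complement boundaries, which are transparent.
So A is grammatical.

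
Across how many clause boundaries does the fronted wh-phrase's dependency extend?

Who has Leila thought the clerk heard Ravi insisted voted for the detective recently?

3

"who" is extracted from the subject of "voted".
Boundaries crossed, outermost first: [Ø], [Ø], [Ø] — 3 in total.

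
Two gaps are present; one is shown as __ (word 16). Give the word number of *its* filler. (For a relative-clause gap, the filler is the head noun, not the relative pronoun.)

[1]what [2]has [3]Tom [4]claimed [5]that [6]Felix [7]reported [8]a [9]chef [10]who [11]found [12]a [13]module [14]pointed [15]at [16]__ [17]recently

The marked gap is the object of the preposition "at" of "pointed".
Its filler is the fronted wh-phrase "what", at word 1.
(The other dependency links word 9 to a gap after word 10.)

1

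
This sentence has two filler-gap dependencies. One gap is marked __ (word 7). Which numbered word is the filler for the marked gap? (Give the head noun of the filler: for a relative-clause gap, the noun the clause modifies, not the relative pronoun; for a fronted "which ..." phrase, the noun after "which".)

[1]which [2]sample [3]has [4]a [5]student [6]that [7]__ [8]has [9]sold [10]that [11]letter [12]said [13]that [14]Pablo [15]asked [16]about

5

The marked gap is inside the relative clause, the subject of "sold".
Its filler is the head noun "student" (via "that"), at word 5.
(The other dependency links word 2 to a gap after word 16.)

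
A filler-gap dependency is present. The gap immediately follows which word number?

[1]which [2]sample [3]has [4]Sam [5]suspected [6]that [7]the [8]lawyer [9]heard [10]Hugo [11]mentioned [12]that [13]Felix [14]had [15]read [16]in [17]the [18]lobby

The displaced element is "which sample" (word 2).
It is linked across 3 clause boundaries (that → Ø → that).
It functions as the direct object of "read", so the gap sits immediately after word 15 ("read").
Base order: Sam has suspected that the lawyer heard Hugo mentioned that Felix had read which sample in the lobby.

15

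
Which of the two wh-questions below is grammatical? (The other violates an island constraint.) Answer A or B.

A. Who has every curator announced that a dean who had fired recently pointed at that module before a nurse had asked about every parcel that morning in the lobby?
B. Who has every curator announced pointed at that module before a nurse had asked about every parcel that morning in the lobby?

In A, the wh-phrase is extracted from inside a complex-NP island (relative clause) (introduced by "who"), which blocks movement.
In B, the extraction path crosses only that-complement boundaries, which are transparent.
So B is grammatical.

B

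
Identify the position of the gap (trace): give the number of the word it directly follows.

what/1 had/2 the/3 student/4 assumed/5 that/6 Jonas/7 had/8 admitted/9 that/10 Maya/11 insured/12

12

The displaced element is "what" (word 1).
It is linked across 2 clause boundaries (that → that).
It functions as the direct object of "insured", so the gap sits immediately after word 12 ("insured").
Base order: The student had assumed that Jonas had admitted that Maya insured what.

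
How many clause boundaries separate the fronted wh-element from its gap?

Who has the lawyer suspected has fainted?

1

"who" is extracted from the subject of "fainted".
Boundaries crossed, outermost first: [Ø] — 1 in total.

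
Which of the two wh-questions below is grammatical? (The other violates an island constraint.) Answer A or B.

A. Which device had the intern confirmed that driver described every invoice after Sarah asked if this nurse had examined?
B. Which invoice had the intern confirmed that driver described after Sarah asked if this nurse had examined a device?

B

In A, the wh-phrase is extracted from inside an adjunct island (introduced by "after"), which blocks movement.
In B, the extraction path crosses only that-complement boundaries, which are transparent.
So B is grammatical.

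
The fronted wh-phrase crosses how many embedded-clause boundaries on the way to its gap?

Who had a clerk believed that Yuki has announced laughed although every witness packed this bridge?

"who" is extracted from the subject of "laughed".
Boundaries crossed, outermost first: [that], [Ø] — 2 in total.

2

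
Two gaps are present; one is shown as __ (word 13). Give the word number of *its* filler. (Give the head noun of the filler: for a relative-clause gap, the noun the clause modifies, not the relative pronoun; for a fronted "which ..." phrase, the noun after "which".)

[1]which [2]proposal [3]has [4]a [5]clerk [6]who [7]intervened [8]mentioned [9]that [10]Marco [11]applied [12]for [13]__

2

The marked gap is the object of the preposition "for" of "applied".
Its filler is the fronted wh-phrase "which proposal", at word 2.
(The other dependency links word 5 to a gap after word 6.)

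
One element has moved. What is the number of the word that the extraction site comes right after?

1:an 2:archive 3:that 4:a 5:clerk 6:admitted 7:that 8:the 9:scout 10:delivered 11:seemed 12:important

10

The displaced element is "an archive" (word 2).
It is linked across 1 clause boundary (that).
It functions as the direct object of "delivered", so the gap sits immediately after word 10 ("delivered").
Base order: A clerk admitted that the scout delivered an archive.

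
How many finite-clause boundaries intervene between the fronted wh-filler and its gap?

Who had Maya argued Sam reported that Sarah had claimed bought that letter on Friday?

3

"who" is extracted from the subject of "bought".
Boundaries crossed, outermost first: [Ø], [that], [Ø] — 3 in total.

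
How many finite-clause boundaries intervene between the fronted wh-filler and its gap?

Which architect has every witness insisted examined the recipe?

1

"which architect" is extracted from the subject of "examined".
Boundaries crossed, outermost first: [Ø] — 1 in total.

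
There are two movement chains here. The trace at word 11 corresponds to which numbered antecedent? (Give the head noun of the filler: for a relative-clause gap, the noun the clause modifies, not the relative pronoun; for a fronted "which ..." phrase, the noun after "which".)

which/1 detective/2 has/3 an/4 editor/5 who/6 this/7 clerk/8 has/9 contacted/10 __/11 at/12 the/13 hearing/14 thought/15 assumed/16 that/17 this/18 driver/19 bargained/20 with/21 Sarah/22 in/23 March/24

5

The marked gap is inside the relative clause, the direct object of "contacted".
Its filler is the head noun "editor" (via "who"), at word 5.
(The other dependency links word 2 to a gap after word 15.)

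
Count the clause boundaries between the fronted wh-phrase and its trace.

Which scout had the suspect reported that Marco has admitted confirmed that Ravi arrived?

"which scout" is extracted from the subject of "confirmed".
Boundaries crossed, outermost first: [that], [Ø] — 2 in total.

2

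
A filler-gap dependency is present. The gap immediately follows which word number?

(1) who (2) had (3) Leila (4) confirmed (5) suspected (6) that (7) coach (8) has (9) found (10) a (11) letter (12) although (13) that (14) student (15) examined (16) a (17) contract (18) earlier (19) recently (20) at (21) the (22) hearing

The displaced element is "who" (word 1).
It is linked across 1 clause boundary (Ø).
It functions as the subject of "suspected", so the gap sits immediately after word 4 ("confirmed").
Base order: Leila had confirmed that who suspected that coach has found a letter although that student examined a contract earlier recently at the hearing.

4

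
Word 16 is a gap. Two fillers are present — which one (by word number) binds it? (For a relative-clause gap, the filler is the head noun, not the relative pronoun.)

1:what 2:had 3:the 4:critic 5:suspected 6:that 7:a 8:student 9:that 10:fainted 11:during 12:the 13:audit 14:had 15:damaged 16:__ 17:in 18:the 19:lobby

The marked gap is the direct object of "damaged".
Its filler is the fronted wh-phrase "what", at word 1.
(The other dependency links word 8 to a gap after word 9.)

1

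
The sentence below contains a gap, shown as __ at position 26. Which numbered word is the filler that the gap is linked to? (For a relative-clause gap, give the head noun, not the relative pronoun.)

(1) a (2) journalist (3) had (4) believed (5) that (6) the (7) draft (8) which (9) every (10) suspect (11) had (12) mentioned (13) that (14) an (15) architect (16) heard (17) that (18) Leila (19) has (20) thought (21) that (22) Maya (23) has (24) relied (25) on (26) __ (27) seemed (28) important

The gap at 26 is the prepositional object of "relied", inside a relative clause.
The relative pronoun is "which" (word 8); it is bound by the head noun immediately before it.
Its filler is the head noun "draft", at word 7.

7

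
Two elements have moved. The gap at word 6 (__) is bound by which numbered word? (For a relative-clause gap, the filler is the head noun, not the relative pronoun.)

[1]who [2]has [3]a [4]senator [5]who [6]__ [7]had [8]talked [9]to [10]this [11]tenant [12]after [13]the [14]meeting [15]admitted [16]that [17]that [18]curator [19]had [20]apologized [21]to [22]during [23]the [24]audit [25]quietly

The marked gap is inside the relative clause, the subject of "talked".
Its filler is the head noun "senator" (via "who"), at word 4.
(The other dependency links word 1 to a gap after word 21.)

4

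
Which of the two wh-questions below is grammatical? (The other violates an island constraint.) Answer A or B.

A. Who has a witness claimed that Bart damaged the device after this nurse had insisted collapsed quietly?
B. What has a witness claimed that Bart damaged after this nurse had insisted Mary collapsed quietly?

In A, the wh-phrase is extracted from inside an adjunct island (introduced by "after"), which blocks movement.
In B, the extraction path crosses only that-complement boundaries, which are transparent.
So B is grammatical.

B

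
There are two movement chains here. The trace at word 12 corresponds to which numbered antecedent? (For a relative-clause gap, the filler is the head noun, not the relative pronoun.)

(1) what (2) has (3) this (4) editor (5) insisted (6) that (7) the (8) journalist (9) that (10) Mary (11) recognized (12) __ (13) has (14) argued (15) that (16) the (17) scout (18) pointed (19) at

8

The marked gap is inside the relative clause, the direct object of "recognized".
Its filler is the head noun "journalist" (via "that"), at word 8.
(The other dependency links word 1 to a gap after word 19.)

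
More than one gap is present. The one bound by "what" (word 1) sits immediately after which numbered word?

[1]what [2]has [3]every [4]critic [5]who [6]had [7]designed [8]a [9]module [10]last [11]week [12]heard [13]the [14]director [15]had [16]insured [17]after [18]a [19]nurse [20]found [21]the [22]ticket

16

The displaced element is "what" (word 1).
It is linked across 1 clause boundary (Ø).
It functions as the direct object of "insured", so the gap sits immediately after word 16 ("insured").
Base order: Every critic who had designed a module last week has heard the director had insured what after a nurse found the ticket.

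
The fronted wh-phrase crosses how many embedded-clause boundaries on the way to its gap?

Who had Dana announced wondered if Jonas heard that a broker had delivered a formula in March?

"who" is extracted from the subject of "wondered".
Boundaries crossed, outermost first: [Ø] — 1 in total.

1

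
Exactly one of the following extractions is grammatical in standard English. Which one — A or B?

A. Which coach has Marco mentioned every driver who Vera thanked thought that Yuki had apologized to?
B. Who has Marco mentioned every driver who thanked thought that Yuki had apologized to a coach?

In B, the wh-phrase is extracted from inside a complex-NP island (relative clause) (introduced by "who"), which blocks movement.
In A, the extraction path crosses only that-complement boundaries, which are transparent.
So A is grammatical.

A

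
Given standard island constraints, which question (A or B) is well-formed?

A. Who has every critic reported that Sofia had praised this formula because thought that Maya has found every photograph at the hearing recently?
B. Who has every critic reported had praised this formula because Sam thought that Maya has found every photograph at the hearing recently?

In A, the wh-phrase is extracted from inside an adjunct island (introduced by "because"), which blocks movement.
In B, the extraction path crosses only that-complement boundaries, which are transparent.
So B is grammatical.

B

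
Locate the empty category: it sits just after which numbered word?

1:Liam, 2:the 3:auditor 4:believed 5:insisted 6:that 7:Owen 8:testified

The displaced element is "Liam" (word 1).
It is linked across 1 clause boundary (Ø).
It functions as the subject of "insisted", so the gap sits immediately after word 4 ("believed").
Base order: The auditor believed Liam insisted that Owen testified.

4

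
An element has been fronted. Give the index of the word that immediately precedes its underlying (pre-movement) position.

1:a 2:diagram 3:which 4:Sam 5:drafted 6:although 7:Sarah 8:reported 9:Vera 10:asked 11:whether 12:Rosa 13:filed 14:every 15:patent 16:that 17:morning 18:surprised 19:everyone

5

The displaced element is "a diagram" (word 2).
It functions as the direct object of "drafted", so the gap sits immediately after word 5 ("drafted").
Base order: Sam drafted a diagram although Sarah reported Vera asked whether Rosa filed every patent that morning.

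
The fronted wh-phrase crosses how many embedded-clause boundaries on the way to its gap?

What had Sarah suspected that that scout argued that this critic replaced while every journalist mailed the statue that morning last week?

2

"what" is extracted from the object of "replaced".
Boundaries crossed, outermost first: [that], [that] — 2 in total.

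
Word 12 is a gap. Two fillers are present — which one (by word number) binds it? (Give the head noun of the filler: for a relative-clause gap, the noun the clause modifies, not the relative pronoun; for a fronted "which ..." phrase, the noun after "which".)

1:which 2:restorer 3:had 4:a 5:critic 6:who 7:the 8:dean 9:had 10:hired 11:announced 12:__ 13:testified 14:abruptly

2

The marked gap is the subject of "testified".
Its filler is the fronted wh-phrase "which restorer", at word 2.
(The other dependency links word 5 to a gap after word 10.)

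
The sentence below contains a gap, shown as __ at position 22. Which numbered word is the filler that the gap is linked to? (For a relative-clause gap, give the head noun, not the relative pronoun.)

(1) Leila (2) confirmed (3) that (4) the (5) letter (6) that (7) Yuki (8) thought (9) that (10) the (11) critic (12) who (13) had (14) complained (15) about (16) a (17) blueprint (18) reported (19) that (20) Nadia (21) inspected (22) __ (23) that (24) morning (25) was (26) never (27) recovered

The gap at 22 is the object of "inspected", inside a relative clause.
The relative pronoun is "that" (word 6); it is bound by the head noun immediately before it.
Its filler is the head noun "letter", at word 5.

5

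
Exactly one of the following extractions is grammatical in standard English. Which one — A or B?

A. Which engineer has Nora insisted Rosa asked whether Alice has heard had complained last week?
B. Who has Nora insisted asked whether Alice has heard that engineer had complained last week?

B

In A, the wh-phrase is extracted from inside a wh-island (introduced by "whether"), which blocks movement.
In B, the extraction path crosses only that-complement boundaries, which are transparent.
So B is grammatical.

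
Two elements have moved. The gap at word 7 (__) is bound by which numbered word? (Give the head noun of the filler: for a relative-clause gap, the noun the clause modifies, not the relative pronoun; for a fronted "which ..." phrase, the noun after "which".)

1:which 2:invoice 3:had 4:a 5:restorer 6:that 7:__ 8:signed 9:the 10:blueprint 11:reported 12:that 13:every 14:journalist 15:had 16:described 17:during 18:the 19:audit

The marked gap is inside the relative clause, the subject of "signed".
Its filler is the head noun "restorer" (via "that"), at word 5.
(The other dependency links word 2 to a gap after word 16.)

5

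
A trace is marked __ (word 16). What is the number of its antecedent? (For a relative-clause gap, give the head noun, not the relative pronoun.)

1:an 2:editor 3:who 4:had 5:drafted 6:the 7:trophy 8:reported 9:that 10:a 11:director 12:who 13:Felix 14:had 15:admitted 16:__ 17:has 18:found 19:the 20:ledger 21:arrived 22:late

11

The gap at 16 is the subject of "found", inside a relative clause.
The relative pronoun is "who" (word 12); it is bound by the head noun immediately before it.
Its filler is the head noun "director", at word 11.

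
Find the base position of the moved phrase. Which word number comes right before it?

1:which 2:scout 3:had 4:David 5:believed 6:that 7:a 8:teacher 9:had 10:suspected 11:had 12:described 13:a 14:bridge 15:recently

The displaced element is "which scout" (word 2).
It is linked across 2 clause boundaries (that → Ø).
It functions as the subject of "described", so the gap sits immediately after word 10 ("suspected").
Base order: David had believed that a teacher had suspected that which scout had described a bridge recently.

10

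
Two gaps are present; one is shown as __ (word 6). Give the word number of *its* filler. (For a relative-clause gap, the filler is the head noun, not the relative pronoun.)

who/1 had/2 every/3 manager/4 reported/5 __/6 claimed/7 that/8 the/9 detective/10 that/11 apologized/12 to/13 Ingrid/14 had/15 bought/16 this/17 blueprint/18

The marked gap is the subject of "claimed".
Its filler is the fronted wh-phrase "who", at word 1.
(The other dependency links word 10 to a gap after word 11.)

1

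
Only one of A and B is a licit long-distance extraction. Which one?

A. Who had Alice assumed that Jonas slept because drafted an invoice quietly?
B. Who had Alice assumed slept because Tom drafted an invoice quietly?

In A, the wh-phrase is extracted from inside an adjunct island (introduced by "because"), which blocks movement.
In B, the extraction path crosses only that-complement boundaries, which are transparent.
So B is grammatical.

B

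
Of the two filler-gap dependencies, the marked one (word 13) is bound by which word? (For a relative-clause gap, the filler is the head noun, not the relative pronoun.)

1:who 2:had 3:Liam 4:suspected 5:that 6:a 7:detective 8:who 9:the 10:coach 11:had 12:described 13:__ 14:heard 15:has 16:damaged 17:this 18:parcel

7

The marked gap is inside the relative clause, the direct object of "described".
Its filler is the head noun "detective" (via "who"), at word 7.
(The other dependency links word 1 to a gap after word 14.)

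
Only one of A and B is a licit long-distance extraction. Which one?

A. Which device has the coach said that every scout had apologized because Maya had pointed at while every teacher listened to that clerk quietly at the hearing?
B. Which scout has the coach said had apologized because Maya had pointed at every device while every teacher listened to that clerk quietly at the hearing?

In A, the wh-phrase is extracted from inside an adjunct island (introduced by "because"), which blocks movement.
In B, the extraction path crosses only that-complement boundaries, which are transparent.
So B is grammatical.

B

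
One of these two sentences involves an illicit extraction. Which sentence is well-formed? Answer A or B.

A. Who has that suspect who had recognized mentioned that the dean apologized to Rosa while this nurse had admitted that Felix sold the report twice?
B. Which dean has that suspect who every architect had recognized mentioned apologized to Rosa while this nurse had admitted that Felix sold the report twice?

B

In A, the wh-phrase is extracted from inside a complex-NP island (relative clause) (introduced by "who"), which blocks movement.
In B, the extraction path crosses only that-complement boundaries, which are transparent.
So B is grammatical.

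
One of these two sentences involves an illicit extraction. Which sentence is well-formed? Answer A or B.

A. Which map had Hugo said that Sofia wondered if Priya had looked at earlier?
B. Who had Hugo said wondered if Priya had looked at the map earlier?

B

In A, the wh-phrase is extracted from inside a wh-island (introduced by "if"), which blocks movement.
In B, the extraction path crosses only that-complement boundaries, which are transparent.
So B is grammatical.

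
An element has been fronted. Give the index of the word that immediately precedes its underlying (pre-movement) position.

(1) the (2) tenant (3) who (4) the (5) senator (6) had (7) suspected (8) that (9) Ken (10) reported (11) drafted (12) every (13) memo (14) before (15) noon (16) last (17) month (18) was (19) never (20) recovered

10

The displaced element is "the tenant" (word 2).
It is linked across 2 clause boundaries (that → Ø).
It functions as the subject of "drafted", so the gap sits immediately after word 10 ("reported").
Base order: The senator had suspected that Ken reported the tenant drafted every memo before noon last month.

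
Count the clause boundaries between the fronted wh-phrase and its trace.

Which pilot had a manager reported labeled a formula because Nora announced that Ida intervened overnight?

"which pilot" is extracted from the subject of "labeled".
Boundaries crossed, outermost first: [Ø] — 1 in total.

1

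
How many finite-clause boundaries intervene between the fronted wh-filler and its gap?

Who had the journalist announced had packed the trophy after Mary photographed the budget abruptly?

1

"who" is extracted from the subject of "packed".
Boundaries crossed, outermost first: [Ø] — 1 in total.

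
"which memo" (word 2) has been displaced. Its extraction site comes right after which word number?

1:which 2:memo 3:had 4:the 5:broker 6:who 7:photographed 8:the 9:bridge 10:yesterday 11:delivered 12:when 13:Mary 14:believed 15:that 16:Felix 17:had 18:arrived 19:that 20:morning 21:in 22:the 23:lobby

The displaced element is "which memo" (word 2).
It functions as the direct object of "delivered", so the gap sits immediately after word 11 ("delivered").
Base order: The broker who photographed the bridge yesterday had delivered which memo when Mary believed that Felix had arrived that morning in the lobby.

11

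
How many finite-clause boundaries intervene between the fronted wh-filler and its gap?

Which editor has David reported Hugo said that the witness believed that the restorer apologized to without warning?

3

"which editor" is extracted from the PP object of "apologized".
Boundaries crossed, outermost first: [Ø], [that], [that] — 3 in total.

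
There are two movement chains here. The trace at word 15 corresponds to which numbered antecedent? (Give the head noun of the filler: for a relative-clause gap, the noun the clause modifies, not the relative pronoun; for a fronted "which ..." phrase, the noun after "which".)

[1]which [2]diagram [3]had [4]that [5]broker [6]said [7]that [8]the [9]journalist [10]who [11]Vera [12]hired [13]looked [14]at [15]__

2

The marked gap is the object of the preposition "at" of "looked".
Its filler is the fronted wh-phrase "which diagram", at word 2.
(The other dependency links word 9 to a gap after word 12.)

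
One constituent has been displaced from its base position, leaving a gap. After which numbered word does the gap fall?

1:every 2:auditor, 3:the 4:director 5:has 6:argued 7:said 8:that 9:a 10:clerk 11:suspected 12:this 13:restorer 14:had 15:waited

The displaced element is "every auditor" (word 2).
It is linked across 1 clause boundary (Ø).
It functions as the subject of "said", so the gap sits immediately after word 6 ("argued").
Base order: The director has argued that every auditor said that a clerk suspected this restorer had waited.

6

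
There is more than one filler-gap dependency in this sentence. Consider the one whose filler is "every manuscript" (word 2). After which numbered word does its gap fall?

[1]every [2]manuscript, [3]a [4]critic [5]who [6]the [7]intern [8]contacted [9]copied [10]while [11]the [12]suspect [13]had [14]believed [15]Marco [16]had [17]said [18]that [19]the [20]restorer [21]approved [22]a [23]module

9

The displaced element is "every manuscript" (word 2).
It functions as the direct object of "copied", so the gap sits immediately after word 9 ("copied").
Base order: A critic who the intern contacted copied every manuscript while the suspect had believed Marco had said that the restorer approved a module.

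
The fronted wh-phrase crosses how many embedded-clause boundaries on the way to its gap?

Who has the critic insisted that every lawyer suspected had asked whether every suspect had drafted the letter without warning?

2

"who" is extracted from the subject of "asked".
Boundaries crossed, outermost first: [that], [Ø] — 2 in total.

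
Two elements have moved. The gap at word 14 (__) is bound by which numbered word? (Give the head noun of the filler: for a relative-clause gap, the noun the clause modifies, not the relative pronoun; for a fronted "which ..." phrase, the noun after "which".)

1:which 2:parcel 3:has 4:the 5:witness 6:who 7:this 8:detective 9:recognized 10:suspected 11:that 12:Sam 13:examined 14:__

The marked gap is the direct object of "examined".
Its filler is the fronted wh-phrase "which parcel", at word 2.
(The other dependency links word 5 to a gap after word 9.)

2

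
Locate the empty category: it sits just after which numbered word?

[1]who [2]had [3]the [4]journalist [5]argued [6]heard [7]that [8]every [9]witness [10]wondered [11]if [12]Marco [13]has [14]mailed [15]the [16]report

5

The displaced element is "who" (word 1).
It is linked across 1 clause boundary (Ø).
It functions as the subject of "heard", so the gap sits immediately after word 5 ("argued").
Base order: The journalist had argued that who heard that every witness wondered if Marco has mailed the report.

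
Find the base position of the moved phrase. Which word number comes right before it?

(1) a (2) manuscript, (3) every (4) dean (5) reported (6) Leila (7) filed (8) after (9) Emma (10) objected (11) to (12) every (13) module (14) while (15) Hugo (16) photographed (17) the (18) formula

7

The displaced element is "a manuscript" (word 2).
It is linked across 1 clause boundary (Ø).
It functions as the direct object of "filed", so the gap sits immediately after word 7 ("filed").
Base order: Every dean reported Leila filed a manuscript after Emma objected to every module while Hugo photographed the formula.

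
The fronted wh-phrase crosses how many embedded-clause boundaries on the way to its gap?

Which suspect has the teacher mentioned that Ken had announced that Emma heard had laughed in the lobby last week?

3

"which suspect" is extracted from the subject of "laughed".
Boundaries crossed, outermost first: [that], [that], [Ø] — 3 in total.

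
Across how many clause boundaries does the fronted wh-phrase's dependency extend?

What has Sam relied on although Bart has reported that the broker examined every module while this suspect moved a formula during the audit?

"what" originates inside the matrix clause — no clause boundary is crossed.

0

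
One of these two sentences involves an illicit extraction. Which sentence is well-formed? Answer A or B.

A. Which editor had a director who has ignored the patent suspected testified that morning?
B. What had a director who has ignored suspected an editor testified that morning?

A

In B, the wh-phrase is extracted from inside a complex-NP island (relative clause) (introduced by "who"), which blocks movement.
In A, the extraction path crosses only that-complement boundaries, which are transparent.
So A is grammatical.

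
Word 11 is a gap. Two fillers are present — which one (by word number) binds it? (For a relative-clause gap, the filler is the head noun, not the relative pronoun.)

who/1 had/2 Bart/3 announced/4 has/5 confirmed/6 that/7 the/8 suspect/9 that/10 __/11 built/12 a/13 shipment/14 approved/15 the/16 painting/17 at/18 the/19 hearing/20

The marked gap is inside the relative clause, the subject of "built".
Its filler is the head noun "suspect" (via "that"), at word 9.
(The other dependency links word 1 to a gap after word 4.)

9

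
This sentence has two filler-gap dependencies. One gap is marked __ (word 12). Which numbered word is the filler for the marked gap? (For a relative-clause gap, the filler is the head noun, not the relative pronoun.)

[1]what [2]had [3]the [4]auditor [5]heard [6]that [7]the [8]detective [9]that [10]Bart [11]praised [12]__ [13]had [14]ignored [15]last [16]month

8

The marked gap is inside the relative clause, the direct object of "praised".
Its filler is the head noun "detective" (via "that"), at word 8.
(The other dependency links word 1 to a gap after word 14.)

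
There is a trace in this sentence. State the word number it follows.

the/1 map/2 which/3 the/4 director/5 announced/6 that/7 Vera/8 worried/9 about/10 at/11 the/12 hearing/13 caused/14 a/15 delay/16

10

The displaced element is "the map" (word 2).
It is linked across 1 clause boundary (that).
It functions as the object of the preposition "about" of "worried", so the gap sits immediately after word 10 ("about").
Base order: The director announced that Vera worried about the map at the hearing.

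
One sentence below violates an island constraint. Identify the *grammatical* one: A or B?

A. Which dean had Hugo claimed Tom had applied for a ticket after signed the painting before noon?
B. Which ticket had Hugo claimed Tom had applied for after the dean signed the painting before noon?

B

In A, the wh-phrase is extracted from inside an adjunct island (introduced by "after"), which blocks movement.
In B, the extraction path crosses only that-complement boundaries, which are transparent.
So B is grammatical.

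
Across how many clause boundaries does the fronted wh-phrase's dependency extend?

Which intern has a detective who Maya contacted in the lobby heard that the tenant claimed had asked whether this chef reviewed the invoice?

"which intern" is extracted from the subject of "asked".
Boundaries crossed, outermost first: [that], [Ø] — 2 in total.

2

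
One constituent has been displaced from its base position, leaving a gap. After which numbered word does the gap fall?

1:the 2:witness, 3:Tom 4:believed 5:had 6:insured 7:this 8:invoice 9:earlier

The displaced element is "the witness" (word 2).
It is linked across 1 clause boundary (Ø).
It functions as the subject of "insured", so the gap sits immediately after word 4 ("believed").
Base order: Tom believed that the witness had insured this invoice earlier.

4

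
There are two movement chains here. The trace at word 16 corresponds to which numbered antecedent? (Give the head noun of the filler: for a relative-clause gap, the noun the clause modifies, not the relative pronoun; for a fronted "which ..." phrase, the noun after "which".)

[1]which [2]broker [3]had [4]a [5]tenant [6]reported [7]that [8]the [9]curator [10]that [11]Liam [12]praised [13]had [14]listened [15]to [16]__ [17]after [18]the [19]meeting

The marked gap is the object of the preposition "to" of "listened".
Its filler is the fronted wh-phrase "which broker", at word 2.
(The other dependency links word 9 to a gap after word 12.)

2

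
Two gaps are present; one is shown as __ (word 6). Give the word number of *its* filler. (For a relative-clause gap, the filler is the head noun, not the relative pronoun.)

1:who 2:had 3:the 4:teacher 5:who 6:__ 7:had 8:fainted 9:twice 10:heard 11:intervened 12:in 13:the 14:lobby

4

The marked gap is inside the relative clause, the subject of "fainted".
Its filler is the head noun "teacher" (via "who"), at word 4.
(The other dependency links word 1 to a gap after word 10.)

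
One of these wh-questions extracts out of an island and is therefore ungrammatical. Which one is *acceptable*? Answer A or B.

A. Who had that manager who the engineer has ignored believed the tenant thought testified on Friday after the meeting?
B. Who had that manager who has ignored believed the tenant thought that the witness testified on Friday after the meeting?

In B, the wh-phrase is extracted from inside a complex-NP island (relative clause) (introduced by "who"), which blocks movement.
In A, the extraction path crosses only that-complement boundaries, which are transparent.
So A is grammatical.

A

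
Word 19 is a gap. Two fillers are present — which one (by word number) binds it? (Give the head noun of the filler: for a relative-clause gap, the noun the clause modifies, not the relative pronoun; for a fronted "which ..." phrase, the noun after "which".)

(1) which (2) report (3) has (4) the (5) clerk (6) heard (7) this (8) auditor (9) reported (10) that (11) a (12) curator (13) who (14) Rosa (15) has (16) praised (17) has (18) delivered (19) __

The marked gap is the direct object of "delivered".
Its filler is the fronted wh-phrase "which report", at word 2.
(The other dependency links word 12 to a gap after word 16.)

2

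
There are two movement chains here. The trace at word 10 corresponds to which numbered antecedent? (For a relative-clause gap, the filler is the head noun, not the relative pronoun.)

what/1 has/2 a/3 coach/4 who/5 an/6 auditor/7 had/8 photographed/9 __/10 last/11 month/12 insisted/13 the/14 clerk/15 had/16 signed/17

The marked gap is inside the relative clause, the direct object of "photographed".
Its filler is the head noun "coach" (via "who"), at word 4.
(The other dependency links word 1 to a gap after word 17.)

4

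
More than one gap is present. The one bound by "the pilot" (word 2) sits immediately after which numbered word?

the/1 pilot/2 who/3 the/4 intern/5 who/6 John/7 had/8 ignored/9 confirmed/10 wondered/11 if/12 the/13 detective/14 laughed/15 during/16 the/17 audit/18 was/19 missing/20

10

The displaced element is "the pilot" (word 2).
It is linked across 1 clause boundary (Ø).
It functions as the subject of "wondered", so the gap sits immediately after word 10 ("confirmed").
Base order: The intern who John had ignored confirmed the pilot wondered if the detective laughed during the audit.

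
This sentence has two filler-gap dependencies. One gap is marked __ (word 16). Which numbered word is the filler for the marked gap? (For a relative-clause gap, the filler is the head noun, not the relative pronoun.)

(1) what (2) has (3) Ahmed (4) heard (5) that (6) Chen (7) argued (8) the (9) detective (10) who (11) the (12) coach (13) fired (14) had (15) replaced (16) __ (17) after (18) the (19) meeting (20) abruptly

1

The marked gap is the direct object of "replaced".
Its filler is the fronted wh-phrase "what", at word 1.
(The other dependency links word 9 to a gap after word 13.)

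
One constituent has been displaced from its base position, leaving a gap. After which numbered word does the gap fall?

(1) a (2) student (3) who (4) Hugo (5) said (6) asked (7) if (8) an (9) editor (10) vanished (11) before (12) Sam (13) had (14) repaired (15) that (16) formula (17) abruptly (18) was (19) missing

The displaced element is "a student" (word 2).
It is linked across 1 clause boundary (Ø).
It functions as the subject of "asked", so the gap sits immediately after word 5 ("said").
Base order: Hugo said that a student asked if an editor vanished before Sam had repaired that formula abruptly.

5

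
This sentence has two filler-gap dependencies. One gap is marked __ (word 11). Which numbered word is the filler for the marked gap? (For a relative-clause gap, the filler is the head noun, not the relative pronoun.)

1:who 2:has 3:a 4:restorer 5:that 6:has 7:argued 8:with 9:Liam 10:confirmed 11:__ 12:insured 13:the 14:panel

1

The marked gap is the subject of "insured".
Its filler is the fronted wh-phrase "who", at word 1.
(The other dependency links word 4 to a gap after word 5.)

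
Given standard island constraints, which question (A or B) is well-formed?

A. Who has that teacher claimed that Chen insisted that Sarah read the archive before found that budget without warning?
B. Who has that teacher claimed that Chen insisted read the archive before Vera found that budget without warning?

In A, the wh-phrase is extracted from inside an adjunct island (introduced by "before"), which blocks movement.
In B, the extraction path crosses only that-complement boundaries, which are transparent.
So B is grammatical.

B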